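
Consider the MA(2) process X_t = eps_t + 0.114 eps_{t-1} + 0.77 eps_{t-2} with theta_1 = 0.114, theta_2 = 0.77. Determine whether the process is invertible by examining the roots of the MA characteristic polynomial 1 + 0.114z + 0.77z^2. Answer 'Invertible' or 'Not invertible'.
\text{Invertible}

The MA(q) characteristic polynomial is P(z) = 1 + 0.114z + 0.77z^2.
Invertibility requires all roots to lie outside the unit circle, i.e. |z| > 1 for every root.
Set 1 + (0.114) z + (0.77) z^2 = 0, i.e. a z^2 + b z + c = 0 with a = 0.77, b = 0.114, c = 1.
Discriminant D = b^2 - 4ac = (0.114)^2 - 4*(0.77)*1 = 0.012996 - (3.08) = -3.067004.
D < 0, so the roots are the complex-conjugate pair z = (-b +/- i sqrt(-D)) / (2a) = -0.074 +/- 1.1372i.
For a conjugate pair |z|^2 = z * conj(z) = (product of roots) = c/a = 1/(0.77) = 1.298701, so |z| = sqrt(1.298701) = 1.1396 for both roots.
Moduli of all roots: 1.1396, 1.1396.
All moduli strictly greater than 1? Yes.
Verdict: Invertible.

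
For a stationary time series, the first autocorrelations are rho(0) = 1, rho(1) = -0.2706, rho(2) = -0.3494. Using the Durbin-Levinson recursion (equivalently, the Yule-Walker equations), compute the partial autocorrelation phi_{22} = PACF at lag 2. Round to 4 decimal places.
\phi_{22} = -0.4560

The PACF at lag k is phi_{kk}, the last component of the solution
to the Yule-Walker system G_k phi = r_k where
  (G_k)_{ij} = rho(|i - j|), (r_k)_i = rho(i), i,j = 1..k.
Equivalently, Durbin-Levinson gives phi_{kk} iteratively:
  phi_{11} = rho(1)
  phi_{kk} = [rho(k) - sum_{j=1..k-1} phi_{k-1,j} rho(k-j)]
            / [1 - sum_{j=1..k-1} phi_{k-1,j} rho(j)],
  phi_{k,j} = phi_{k-1,j} - phi_{kk} phi_{k-1,k-j},  j = 1..k-1.
Step k = 1:
  phi_11 = rho(1) = -0.2706.
Step k = 2:
  phi_22 = [rho(2) - phi_11 rho(1)] / [1 - phi_11 rho(1)] = [-0.3494 - (-0.2706)(-0.2706)] / [1 - (-0.2706)(-0.2706)]
         = -0.42262436 / 0.92677564 = -0.456.
Therefore phi_{22} = -0.4560.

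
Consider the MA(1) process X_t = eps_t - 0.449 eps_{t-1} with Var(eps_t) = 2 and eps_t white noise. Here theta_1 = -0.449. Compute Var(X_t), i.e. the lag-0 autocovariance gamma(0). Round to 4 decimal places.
\gamma(0) = 2.4032

For an MA(q) process X_t = eps_t + sum_i theta_i eps_{t-i} with
Var(eps_t) = sigma^2, the variance is
  gamma(0) = sigma^2 * (1 + sum_i theta_i^2).
  sum_i theta_i^2 = (-0.449)^2 = 0.201601.
  gamma(0) = 2 * (1 + 0.201601) = 2 * 1.201601 = 2.403202, which rounds to 2.4032.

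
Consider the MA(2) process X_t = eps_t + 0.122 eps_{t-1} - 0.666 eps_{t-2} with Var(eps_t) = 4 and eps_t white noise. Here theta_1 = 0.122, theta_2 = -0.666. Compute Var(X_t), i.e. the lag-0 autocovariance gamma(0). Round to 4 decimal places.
\gamma(0) = 5.8338

For an MA(q) process X_t = eps_t + sum_i theta_i eps_{t-i} with
Var(eps_t) = sigma^2, the variance is
  gamma(0) = sigma^2 * (1 + sum_i theta_i^2).
  sum_i theta_i^2 = (0.122)^2 + (-0.666)^2 = 0.014884 + 0.443556 = 0.45844.
  gamma(0) = 4 * (1 + 0.45844) = 4 * 1.45844 = 5.83376, which rounds to 5.8338.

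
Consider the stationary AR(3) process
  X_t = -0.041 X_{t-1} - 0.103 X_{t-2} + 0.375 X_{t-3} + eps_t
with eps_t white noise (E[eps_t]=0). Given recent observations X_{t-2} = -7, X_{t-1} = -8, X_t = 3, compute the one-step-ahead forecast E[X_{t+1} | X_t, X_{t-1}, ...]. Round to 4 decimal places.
E[X_{t+1} \mid \mathcal F_t] = -1.9240

For an AR(p) model X_t = c + sum_i phi_i X_{t-i} + eps_t, the
one-step-ahead conditional mean is
  E[X_{t+1} | X_t, ...] = c + sum_i phi_i X_{t+1-i}.
Substitute known values:
  E[X_{t+1} | ...] = (-0.041) * (3) + (-0.103) * (-8) + (0.375) * (-7)
                   = -1.9240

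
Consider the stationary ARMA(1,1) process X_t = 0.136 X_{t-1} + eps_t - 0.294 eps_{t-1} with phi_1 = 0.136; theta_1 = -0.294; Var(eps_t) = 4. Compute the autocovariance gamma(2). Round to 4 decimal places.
\gamma(2) = -0.0841

Multiply the model equation by X_{t-k} and take expectations. With theta_0 = psi_0 = 1 and psi_j the MA(infinity) weights, this gives
  gamma(k) - sum_i phi_i gamma(k-i) = c_k,
  c_k = sigma^2 * sum_{j=k..q} theta_j psi_{j-k}   (c_k = 0 for k > q),
using gamma(-m) = gamma(m).
psi-weights needed (psi_j = theta_j + sum_i phi_i psi_{j-i}):
  psi_1 = theta_1 + phi_1 = -0.294 + (0.136) = -0.158
Right-hand sides:
  c_0 = sigma^2 (1 + theta_1 psi_1) = 4 * (1 + (-0.294)(-0.158)) = 4 * 1.046452 = 4.185808
  c_1 = sigma^2 theta_1 = 4 * (-0.294) = -1.176
  c_2 = 0
Equations for k = 0 and k = 1 (AR order 1):
  gamma(0) = phi_1 gamma(1) + c_0
  gamma(1) = phi_1 gamma(0) + c_1
Substituting the second into the first: gamma(0) (1 - phi_1^2) = c_0 + phi_1 c_1, so
  gamma(0) = (c_0 + phi_1 c_1) / (1 - phi_1^2) = (4.185808 + (0.136)(-1.176)) / (1 - (0.136)^2) = 4.025872 / 0.981504 = 4.101738.
  gamma(1) = phi_1 gamma(0) + c_1 = (0.136)(4.101738) + (-1.176) = -0.618164.
For k = 2 (> q): gamma(2) = phi_1 gamma(1) = (0.136)(-0.618164) = -0.08407.
Therefore gamma(2) = -0.0841 (to 4 decimal places).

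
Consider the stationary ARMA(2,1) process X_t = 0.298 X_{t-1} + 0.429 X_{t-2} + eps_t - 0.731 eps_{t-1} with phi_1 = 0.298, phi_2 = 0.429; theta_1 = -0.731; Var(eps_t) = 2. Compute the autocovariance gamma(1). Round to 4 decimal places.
\gamma(1) = -1.2043

Multiply the model equation by X_{t-k} and take expectations. With theta_0 = psi_0 = 1 and psi_j the MA(infinity) weights, this gives
  gamma(k) - sum_i phi_i gamma(k-i) = c_k,
  c_k = sigma^2 * sum_{j=k..q} theta_j psi_{j-k}   (c_k = 0 for k > q),
using gamma(-m) = gamma(m).
psi-weights needed (psi_j = theta_j + sum_i phi_i psi_{j-i}):
  psi_1 = theta_1 + phi_1 = -0.731 + (0.298) = -0.433
Right-hand sides:
  c_0 = sigma^2 (1 + theta_1 psi_1) = 2 * (1 + (-0.731)(-0.433)) = 2 * 1.316523 = 2.633046
  c_1 = sigma^2 theta_1 = 2 * (-0.731) = -1.462
  c_2 = 0
Equations for k = 0, 1, 2 (AR order 2, c_2 = 0):
  (E0) gamma(0) = phi_1 gamma(1) + phi_2 gamma(2) + c_0
  (E1) gamma(1) = phi_1 gamma(0) + phi_2 gamma(1) + c_1
  (E2) gamma(2) = phi_1 gamma(1) + phi_2 gamma(0)
From (E1): gamma(1) = A gamma(0) + B with
  A = phi_1 / (1 - phi_2) = 0.298 / 0.571 = 0.521891,   B = c_1 / (1 - phi_2) = -1.462 / 0.571 = -2.56042.
Insert (E2) into (E0): gamma(0) (1 - phi_2^2) = phi_1 (1 + phi_2) gamma(1) + c_0.
  phi_1 (1 + phi_2) = (0.298)(1.429) = 0.425842,   1 - phi_2^2 = 0.815959.
Replace gamma(1) by A gamma(0) + B and collect gamma(0):
  gamma(0) [0.815959 - (0.425842)(0.521891)] = (0.425842)(-2.56042) + 2.633046
  gamma(0) * 0.593716 = 1.542711
  gamma(0) = 1.542711 / 0.593716 = 2.598401.
  gamma(1) = A gamma(0) + B = (0.521891)(2.598401) + (-2.56042) = -1.204337.
Therefore gamma(1) = -1.2043 (to 4 decimal places).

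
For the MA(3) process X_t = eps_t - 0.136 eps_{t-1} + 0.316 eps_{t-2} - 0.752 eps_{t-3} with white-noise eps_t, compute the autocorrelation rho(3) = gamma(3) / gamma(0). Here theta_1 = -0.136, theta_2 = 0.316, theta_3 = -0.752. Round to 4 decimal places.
\rho(3) = -0.4466

For an MA(q) process with theta_0 = 1, the autocovariance is
  gamma(k) = sigma^2 * sum_{i=0..q-k} theta_i * theta_{i+k},
and rho(k) = gamma(k) / gamma(0). Sigma^2 cancels.
  numerator   = (1)*(-0.752) = -0.752.
  denominator = (1)^2 + (-0.136)^2 + (0.316)^2 + (-0.752)^2 = 1.683856.
  rho(3) = -0.752 / 1.683856 = -0.4466.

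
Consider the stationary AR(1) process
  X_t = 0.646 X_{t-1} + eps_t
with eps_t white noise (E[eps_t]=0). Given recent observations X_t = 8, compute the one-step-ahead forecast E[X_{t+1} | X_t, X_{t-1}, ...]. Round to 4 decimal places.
E[X_{t+1} \mid \mathcal F_t] = 5.1680

For an AR(p) model X_t = c + sum_i phi_i X_{t-i} + eps_t, the
one-step-ahead conditional mean is
  E[X_{t+1} | X_t, ...] = c + sum_i phi_i X_{t+1-i}.
Substitute known values:
  E[X_{t+1} | ...] = (0.646) * (8)
                   = 5.1680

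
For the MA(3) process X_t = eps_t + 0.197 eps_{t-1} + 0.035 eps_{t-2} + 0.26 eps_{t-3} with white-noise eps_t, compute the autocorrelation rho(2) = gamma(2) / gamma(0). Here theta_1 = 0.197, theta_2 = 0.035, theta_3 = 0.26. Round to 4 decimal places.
\rho(2) = 0.0778

For an MA(q) process with theta_0 = 1, the autocovariance is
  gamma(k) = sigma^2 * sum_{i=0..q-k} theta_i * theta_{i+k},
and rho(k) = gamma(k) / gamma(0). Sigma^2 cancels.
  numerator   = (1)*(0.035) + (0.197)*(0.26) = 0.08622.
  denominator = (1)^2 + (0.197)^2 + (0.035)^2 + (0.26)^2 = 1.107634.
  rho(2) = 0.08622 / 1.107634 = 0.0778.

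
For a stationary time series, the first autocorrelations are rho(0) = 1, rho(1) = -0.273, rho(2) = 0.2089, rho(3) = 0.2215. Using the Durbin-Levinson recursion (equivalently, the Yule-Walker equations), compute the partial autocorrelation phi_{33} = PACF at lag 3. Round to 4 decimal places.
\phi_{33} = 0.3421

The PACF at lag k is phi_{kk}, the last component of the solution
to the Yule-Walker system G_k phi = r_k where
  (G_k)_{ij} = rho(|i - j|), (r_k)_i = rho(i), i,j = 1..k.
Equivalently, Durbin-Levinson gives phi_{kk} iteratively:
  phi_{11} = rho(1)
  phi_{kk} = [rho(k) - sum_{j=1..k-1} phi_{k-1,j} rho(k-j)]
            / [1 - sum_{j=1..k-1} phi_{k-1,j} rho(j)],
  phi_{k,j} = phi_{k-1,j} - phi_{kk} phi_{k-1,k-j},  j = 1..k-1.
Step k = 1:
  phi_11 = rho(1) = -0.273.
Step k = 2:
  phi_22 = [rho(2) - phi_11 rho(1)] / [1 - phi_11 rho(1)] = [0.2089 - (-0.273)(-0.273)] / [1 - (-0.273)(-0.273)]
         = 0.134371 / 0.925471 = 0.145192.
  Update: phi_21 = phi_11 - phi_22 phi_11 = -0.273 - (0.145192)(-0.273) = -0.233363.
Step k = 3:
  phi_33 = [rho(3) - phi_21 rho(2) - phi_22 rho(1)] / [1 - phi_21 rho(1) - phi_22 rho(2)]
    numerator   = 0.2215 - (-0.233363)(0.2089) - (0.145192)(-0.273) = 0.30988686
    denominator = 1 - (-0.233363)(-0.273) - (0.145192)(0.2089) = 0.9059614
  phi_33 = 0.30988686 / 0.9059614 = 0.3421.
Therefore phi_{33} = 0.3421.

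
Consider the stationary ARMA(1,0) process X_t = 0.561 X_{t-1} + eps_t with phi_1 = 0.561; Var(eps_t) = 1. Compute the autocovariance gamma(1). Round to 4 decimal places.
\gamma(1) = 0.8186

Multiply the model equation by X_{t-k} and take expectations. With theta_0 = psi_0 = 1 and psi_j the MA(infinity) weights, this gives
  gamma(k) - sum_i phi_i gamma(k-i) = c_k,
  c_k = sigma^2 * sum_{j=k..q} theta_j psi_{j-k}   (c_k = 0 for k > q),
using gamma(-m) = gamma(m).
Pure AR (q = 0): c_0 = sigma^2 = 1, c_k = 0 for k >= 1.
Equations for k = 0 and k = 1 (AR order 1):
  gamma(0) = phi_1 gamma(1) + c_0
  gamma(1) = phi_1 gamma(0) + c_1
Substituting the second into the first: gamma(0) (1 - phi_1^2) = c_0 + phi_1 c_1, so
  gamma(0) = c_0 / (1 - phi_1^2) = 1 / (1 - (0.561)^2) = 1 / 0.685279 = 1.45926.
  gamma(1) = phi_1 gamma(0) = (0.561)(1.45926) = 0.818645.
Therefore gamma(1) = 0.8186 (to 4 decimal places).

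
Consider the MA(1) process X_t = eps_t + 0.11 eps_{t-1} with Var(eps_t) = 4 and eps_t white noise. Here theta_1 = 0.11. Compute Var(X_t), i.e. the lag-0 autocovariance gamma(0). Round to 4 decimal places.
\gamma(0) = 4.0484

For an MA(q) process X_t = eps_t + sum_i theta_i eps_{t-i} with
Var(eps_t) = sigma^2, the variance is
  gamma(0) = sigma^2 * (1 + sum_i theta_i^2).
  sum_i theta_i^2 = (0.11)^2 = 0.0121.
  gamma(0) = 4 * (1 + 0.0121) = 4 * 1.0121 = 4.0484.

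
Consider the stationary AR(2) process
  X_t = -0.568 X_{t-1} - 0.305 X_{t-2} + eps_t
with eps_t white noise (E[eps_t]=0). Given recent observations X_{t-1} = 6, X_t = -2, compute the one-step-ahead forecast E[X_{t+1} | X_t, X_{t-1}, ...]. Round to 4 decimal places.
E[X_{t+1} \mid \mathcal F_t] = -0.6940

For an AR(p) model X_t = c + sum_i phi_i X_{t-i} + eps_t, the
one-step-ahead conditional mean is
  E[X_{t+1} | X_t, ...] = c + sum_i phi_i X_{t+1-i}.
Substitute known values:
  E[X_{t+1} | ...] = (-0.568) * (-2) + (-0.305) * (6)
                   = -0.6940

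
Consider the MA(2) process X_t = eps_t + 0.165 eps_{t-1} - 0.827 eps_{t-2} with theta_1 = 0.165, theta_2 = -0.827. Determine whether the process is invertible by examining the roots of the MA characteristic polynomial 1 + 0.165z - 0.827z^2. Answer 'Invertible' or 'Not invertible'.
\text{Invertible}

The MA(q) characteristic polynomial is P(z) = 1 + 0.165z - 0.827z^2.
Invertibility requires all roots to lie outside the unit circle, i.e. |z| > 1 for every root.
Set 1 + (0.165) z + (-0.827) z^2 = 0, i.e. a z^2 + b z + c = 0 with a = -0.827, b = 0.165, c = 1.
Discriminant D = b^2 - 4ac = (0.165)^2 - 4*(-0.827)*1 = 0.027225 - (-3.308) = 3.335225.
D >= 0, so the roots are real: z = (-b +/- sqrt(D)) / (2a) = (-0.165 +/- 1.82626) / (-1.654).
  z_1 = (-0.165 + 1.82626) / (-1.654) = -1.0044,   |z_1| = 1.0044.
  z_2 = (-0.165 - 1.82626) / (-1.654) = 1.2039,   |z_2| = 1.2039.
Moduli of all roots: 1.0044, 1.2039.
All moduli strictly greater than 1? Yes.
Verdict: Invertible.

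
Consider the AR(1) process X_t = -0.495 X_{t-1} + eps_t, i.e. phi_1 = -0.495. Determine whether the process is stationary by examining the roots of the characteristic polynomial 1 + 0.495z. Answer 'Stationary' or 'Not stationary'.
\text{Stationary}

The AR(p) characteristic polynomial is P(z) = 1 + 0.495z.
Stationarity requires all roots to lie outside the unit circle, i.e. |z| > 1 for every root.
This is linear in z: 1 + (0.495) z = 0  =>  z = -1/(0.495) = -2.020202,  |z| = 2.020202.
Moduli of all roots: 2.0202.
All moduli strictly greater than 1? Yes.
Verdict: Stationary.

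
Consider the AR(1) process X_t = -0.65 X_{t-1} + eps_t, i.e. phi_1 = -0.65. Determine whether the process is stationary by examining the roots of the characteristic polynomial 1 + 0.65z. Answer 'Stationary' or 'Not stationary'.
\text{Stationary}

The AR(p) characteristic polynomial is P(z) = 1 + 0.65z.
Stationarity requires all roots to lie outside the unit circle, i.e. |z| > 1 for every root.
This is linear in z: 1 + (0.65) z = 0  =>  z = -1/(0.65) = -1.538462,  |z| = 1.538462.
Moduli of all roots: 1.5385.
All moduli strictly greater than 1? Yes.
Verdict: Stationary.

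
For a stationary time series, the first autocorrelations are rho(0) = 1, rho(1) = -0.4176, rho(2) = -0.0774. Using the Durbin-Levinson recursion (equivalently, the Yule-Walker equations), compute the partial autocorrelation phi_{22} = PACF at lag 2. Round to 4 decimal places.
\phi_{22} = -0.3050

The PACF at lag k is phi_{kk}, the last component of the solution
to the Yule-Walker system G_k phi = r_k where
  (G_k)_{ij} = rho(|i - j|), (r_k)_i = rho(i), i,j = 1..k.
Equivalently, Durbin-Levinson gives phi_{kk} iteratively:
  phi_{11} = rho(1)
  phi_{kk} = [rho(k) - sum_{j=1..k-1} phi_{k-1,j} rho(k-j)]
            / [1 - sum_{j=1..k-1} phi_{k-1,j} rho(j)],
  phi_{k,j} = phi_{k-1,j} - phi_{kk} phi_{k-1,k-j},  j = 1..k-1.
Step k = 1:
  phi_11 = rho(1) = -0.4176.
Step k = 2:
  phi_22 = [rho(2) - phi_11 rho(1)] / [1 - phi_11 rho(1)] = [-0.0774 - (-0.4176)(-0.4176)] / [1 - (-0.4176)(-0.4176)]
         = -0.25178976 / 0.82561024 = -0.305.
Therefore phi_{22} = -0.3050.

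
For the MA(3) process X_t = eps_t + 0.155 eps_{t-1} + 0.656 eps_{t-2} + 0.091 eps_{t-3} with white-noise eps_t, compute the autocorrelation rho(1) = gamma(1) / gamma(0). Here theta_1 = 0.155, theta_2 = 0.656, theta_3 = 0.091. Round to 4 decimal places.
\rho(1) = 0.2163

For an MA(q) process with theta_0 = 1, the autocovariance is
  gamma(k) = sigma^2 * sum_{i=0..q-k} theta_i * theta_{i+k},
and rho(k) = gamma(k) / gamma(0). Sigma^2 cancels.
  numerator   = (1)*(0.155) + (0.155)*(0.656) + (0.656)*(0.091) = 0.316376.
  denominator = (1)^2 + (0.155)^2 + (0.656)^2 + (0.091)^2 = 1.462642.
  rho(1) = 0.316376 / 1.462642 = 0.2163.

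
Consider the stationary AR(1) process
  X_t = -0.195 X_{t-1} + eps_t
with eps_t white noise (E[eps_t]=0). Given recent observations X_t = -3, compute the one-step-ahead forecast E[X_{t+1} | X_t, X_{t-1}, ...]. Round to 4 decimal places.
E[X_{t+1} \mid \mathcal F_t] = 0.5850

For an AR(p) model X_t = c + sum_i phi_i X_{t-i} + eps_t, the
one-step-ahead conditional mean is
  E[X_{t+1} | X_t, ...] = c + sum_i phi_i X_{t+1-i}.
Substitute known values:
  E[X_{t+1} | ...] = (-0.195) * (-3)
                   = 0.5850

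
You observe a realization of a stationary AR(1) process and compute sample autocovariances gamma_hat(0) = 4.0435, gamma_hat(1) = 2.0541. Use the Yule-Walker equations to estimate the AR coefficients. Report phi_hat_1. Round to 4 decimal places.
\hat\phi_{1} = 0.5080

The Yule-Walker equations for an AR(p) process read, in matrix form,
  Gamma_p phi = r_p,   with   (Gamma_p)_{ij} = gamma(|i - j|),
                       (r_p)_i = gamma(i),   i,j = 1..p.
Substitute the sample gammas (Toeplitz matrix and right-hand side of size 1):
  Gamma_p = [[4.0435]]
  r_p     = [2.0541]
With p = 1 this is the single equation gamma(0) phi_1 = gamma(1):
  phi_hat_1 = gamma(1) / gamma(0) = 2.0541 / 4.0435 = 0.5080.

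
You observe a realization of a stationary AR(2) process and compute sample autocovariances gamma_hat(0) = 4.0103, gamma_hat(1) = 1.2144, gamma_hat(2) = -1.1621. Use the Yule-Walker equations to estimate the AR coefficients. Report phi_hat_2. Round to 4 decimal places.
\hat\phi_{2} = -0.4200

The Yule-Walker equations for an AR(p) process read, in matrix form,
  Gamma_p phi = r_p,   with   (Gamma_p)_{ij} = gamma(|i - j|),
                       (r_p)_i = gamma(i),   i,j = 1..p.
Substitute the sample gammas (Toeplitz matrix and right-hand side of size 2):
  Gamma_p = [[4.0103, 1.2144], [1.2144, 4.0103]]
  r_p     = [1.2144, -1.1621]
Written out:
  4.0103 phi_1 + 1.2144 phi_2 = 1.2144
  1.2144 phi_1 + 4.0103 phi_2 = -1.1621
Solve by Cramer's rule:
  det = gamma(0)^2 - gamma(1)^2 = (4.0103)^2 - (1.2144)^2 = 16.08250609 - 1.47476736 = 14.60773873
  phi_hat_1 = [gamma(1) gamma(0) - gamma(1) gamma(2)] / det = [(1.2144)(4.0103) - (1.2144)(-1.1621)] / 14.60773873 = 6.28136256 / 14.60773873 = 0.43
  phi_hat_2 = [gamma(0) gamma(2) - gamma(1)^2] / det = [(4.0103)(-1.1621) - (1.2144)^2] / 14.60773873 = -6.13513699 / 14.60773873 = -0.42
So phi_hat = [0.4300, -0.4200].
Therefore phi_hat_2 = -0.4200.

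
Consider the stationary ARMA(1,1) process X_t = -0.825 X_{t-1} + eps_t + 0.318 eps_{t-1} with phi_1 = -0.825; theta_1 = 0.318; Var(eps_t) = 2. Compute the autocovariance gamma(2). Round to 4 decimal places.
\gamma(2) = 1.9322

Multiply the model equation by X_{t-k} and take expectations. With theta_0 = psi_0 = 1 and psi_j the MA(infinity) weights, this gives
  gamma(k) - sum_i phi_i gamma(k-i) = c_k,
  c_k = sigma^2 * sum_{j=k..q} theta_j psi_{j-k}   (c_k = 0 for k > q),
using gamma(-m) = gamma(m).
psi-weights needed (psi_j = theta_j + sum_i phi_i psi_{j-i}):
  psi_1 = theta_1 + phi_1 = 0.318 + (-0.825) = -0.507
Right-hand sides:
  c_0 = sigma^2 (1 + theta_1 psi_1) = 2 * (1 + (0.318)(-0.507)) = 2 * 0.838774 = 1.677548
  c_1 = sigma^2 theta_1 = 2 * (0.318) = 0.636
  c_2 = 0
Equations for k = 0 and k = 1 (AR order 1):
  gamma(0) = phi_1 gamma(1) + c_0
  gamma(1) = phi_1 gamma(0) + c_1
Substituting the second into the first: gamma(0) (1 - phi_1^2) = c_0 + phi_1 c_1, so
  gamma(0) = (c_0 + phi_1 c_1) / (1 - phi_1^2) = (1.677548 + (-0.825)(0.636)) / (1 - (-0.825)^2) = 1.152848 / 0.319375 = 3.6097.
  gamma(1) = phi_1 gamma(0) + c_1 = (-0.825)(3.6097) + (0.636) = -2.342003.
For k = 2 (> q): gamma(2) = phi_1 gamma(1) = (-0.825)(-2.342003) = 1.932152.
Therefore gamma(2) = 1.9322 (to 4 decimal places).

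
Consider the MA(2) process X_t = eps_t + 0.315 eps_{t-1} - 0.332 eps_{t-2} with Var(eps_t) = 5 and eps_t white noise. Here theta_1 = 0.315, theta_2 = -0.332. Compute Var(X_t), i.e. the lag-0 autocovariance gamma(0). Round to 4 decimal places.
\gamma(0) = 6.0472

For an MA(q) process X_t = eps_t + sum_i theta_i eps_{t-i} with
Var(eps_t) = sigma^2, the variance is
  gamma(0) = sigma^2 * (1 + sum_i theta_i^2).
  sum_i theta_i^2 = (0.315)^2 + (-0.332)^2 = 0.099225 + 0.110224 = 0.209449.
  gamma(0) = 5 * (1 + 0.209449) = 5 * 1.209449 = 6.047245, which rounds to 6.0472.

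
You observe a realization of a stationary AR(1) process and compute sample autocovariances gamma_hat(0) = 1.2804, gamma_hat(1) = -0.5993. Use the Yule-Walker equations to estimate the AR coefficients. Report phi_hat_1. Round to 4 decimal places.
\hat\phi_{1} = -0.4681

The Yule-Walker equations for an AR(p) process read, in matrix form,
  Gamma_p phi = r_p,   with   (Gamma_p)_{ij} = gamma(|i - j|),
                       (r_p)_i = gamma(i),   i,j = 1..p.
Substitute the sample gammas (Toeplitz matrix and right-hand side of size 1):
  Gamma_p = [[1.2804]]
  r_p     = [-0.5993]
With p = 1 this is the single equation gamma(0) phi_1 = gamma(1):
  phi_hat_1 = gamma(1) / gamma(0) = -0.5993 / 1.2804 = -0.4681.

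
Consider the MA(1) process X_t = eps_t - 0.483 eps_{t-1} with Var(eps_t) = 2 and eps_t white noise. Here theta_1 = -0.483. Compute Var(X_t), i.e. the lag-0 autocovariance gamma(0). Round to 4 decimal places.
\gamma(0) = 2.4666

For an MA(q) process X_t = eps_t + sum_i theta_i eps_{t-i} with
Var(eps_t) = sigma^2, the variance is
  gamma(0) = sigma^2 * (1 + sum_i theta_i^2).
  sum_i theta_i^2 = (-0.483)^2 = 0.233289.
  gamma(0) = 2 * (1 + 0.233289) = 2 * 1.233289 = 2.466578, which rounds to 2.4666.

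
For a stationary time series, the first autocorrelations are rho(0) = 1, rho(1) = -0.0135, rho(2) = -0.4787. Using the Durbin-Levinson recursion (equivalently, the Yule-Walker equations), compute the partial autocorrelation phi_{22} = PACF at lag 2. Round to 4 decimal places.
\phi_{22} = -0.4790

The PACF at lag k is phi_{kk}, the last component of the solution
to the Yule-Walker system G_k phi = r_k where
  (G_k)_{ij} = rho(|i - j|), (r_k)_i = rho(i), i,j = 1..k.
Equivalently, Durbin-Levinson gives phi_{kk} iteratively:
  phi_{11} = rho(1)
  phi_{kk} = [rho(k) - sum_{j=1..k-1} phi_{k-1,j} rho(k-j)]
            / [1 - sum_{j=1..k-1} phi_{k-1,j} rho(j)],
  phi_{k,j} = phi_{k-1,j} - phi_{kk} phi_{k-1,k-j},  j = 1..k-1.
Step k = 1:
  phi_11 = rho(1) = -0.0135.
Step k = 2:
  phi_22 = [rho(2) - phi_11 rho(1)] / [1 - phi_11 rho(1)] = [-0.4787 - (-0.0135)(-0.0135)] / [1 - (-0.0135)(-0.0135)]
         = -0.47888225 / 0.99981775 = -0.479.
Therefore phi_{22} = -0.4790.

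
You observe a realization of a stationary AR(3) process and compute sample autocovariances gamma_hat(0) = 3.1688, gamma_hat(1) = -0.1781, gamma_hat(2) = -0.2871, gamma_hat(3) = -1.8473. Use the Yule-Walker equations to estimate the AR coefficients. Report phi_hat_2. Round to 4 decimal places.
\hat\phi_{2} = -0.1310

The Yule-Walker equations for an AR(p) process read, in matrix form,
  Gamma_p phi = r_p,   with   (Gamma_p)_{ij} = gamma(|i - j|),
                       (r_p)_i = gamma(i),   i,j = 1..p.
Substitute the sample gammas (Toeplitz matrix and right-hand side of size 3):
  Gamma_p = [[3.1688, -0.1781, -0.2871], [-0.1781, 3.1688, -0.1781], [-0.2871, -0.1781, 3.1688]]
  r_p     = [-0.1781, -0.2871, -1.8473]
Written out (R1..R3):
  (R1) 3.1688 phi_1 - 0.1781 phi_2 - 0.2871 phi_3 = -0.1781
  (R2) -0.1781 phi_1 + 3.1688 phi_2 - 0.1781 phi_3 = -0.2871
  (R3) -0.2871 phi_1 - 0.1781 phi_2 + 3.1688 phi_3 = -1.8473
Gaussian elimination:
  R2 <- R2 - (-0.1781/3.1688) R1 = R2 - (-0.056204) R1:  3.15879 phi_2 - 0.194236 phi_3 = -0.29711
  R3 <- R3 - (-0.2871/3.1688) R1 = R3 - (-0.090602) R1:  -0.194236 phi_2 + 3.142788 phi_3 = -1.863436
  R3 <- R3 - (-0.194236/3.15879) R2 = R3 - (-0.061491) R2:  3.130844 phi_3 = -1.881706
Back-substitution:
  phi_hat_3 = -1.881706 / 3.130844 = -0.601022
  phi_hat_2 = (-0.29711 - (-0.194236)(-0.601022)) / 3.15879 = -0.131015
  phi_hat_1 = (-0.1781 - (-0.1781)(-0.131015) - (-0.2871)(-0.601022)) / 3.1688 = -0.118022
So phi_hat = [-0.1180, -0.1310, -0.6010].
Therefore phi_hat_2 = -0.1310.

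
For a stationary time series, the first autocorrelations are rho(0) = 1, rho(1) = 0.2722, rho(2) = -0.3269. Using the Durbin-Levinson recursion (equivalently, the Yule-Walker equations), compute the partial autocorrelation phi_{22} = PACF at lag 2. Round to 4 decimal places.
\phi_{22} = -0.4331

The PACF at lag k is phi_{kk}, the last component of the solution
to the Yule-Walker system G_k phi = r_k where
  (G_k)_{ij} = rho(|i - j|), (r_k)_i = rho(i), i,j = 1..k.
Equivalently, Durbin-Levinson gives phi_{kk} iteratively:
  phi_{11} = rho(1)
  phi_{kk} = [rho(k) - sum_{j=1..k-1} phi_{k-1,j} rho(k-j)]
            / [1 - sum_{j=1..k-1} phi_{k-1,j} rho(j)],
  phi_{k,j} = phi_{k-1,j} - phi_{kk} phi_{k-1,k-j},  j = 1..k-1.
Step k = 1:
  phi_11 = rho(1) = 0.2722.
Step k = 2:
  phi_22 = [rho(2) - phi_11 rho(1)] / [1 - phi_11 rho(1)] = [-0.3269 - (0.2722)(0.2722)] / [1 - (0.2722)(0.2722)]
         = -0.40099284 / 0.92590716 = -0.4331.
Therefore phi_{22} = -0.4331.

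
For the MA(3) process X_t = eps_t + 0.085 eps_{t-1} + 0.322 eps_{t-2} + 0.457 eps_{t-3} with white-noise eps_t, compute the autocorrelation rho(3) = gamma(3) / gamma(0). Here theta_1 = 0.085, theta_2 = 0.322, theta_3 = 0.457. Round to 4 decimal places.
\rho(3) = 0.3463

For an MA(q) process with theta_0 = 1, the autocovariance is
  gamma(k) = sigma^2 * sum_{i=0..q-k} theta_i * theta_{i+k},
and rho(k) = gamma(k) / gamma(0). Sigma^2 cancels.
  numerator   = (1)*(0.457) = 0.457.
  denominator = (1)^2 + (0.085)^2 + (0.322)^2 + (0.457)^2 = 1.319758.
  rho(3) = 0.457 / 1.319758 = 0.3463.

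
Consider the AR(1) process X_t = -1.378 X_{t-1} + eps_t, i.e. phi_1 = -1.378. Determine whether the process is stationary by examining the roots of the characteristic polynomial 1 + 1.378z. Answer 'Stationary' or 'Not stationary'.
\text{Not stationary}

The AR(p) characteristic polynomial is P(z) = 1 + 1.378z.
Stationarity requires all roots to lie outside the unit circle, i.e. |z| > 1 for every root.
This is linear in z: 1 + (1.378) z = 0  =>  z = -1/(1.378) = -0.725689,  |z| = 0.725689.
Moduli of all roots: 0.7257.
All moduli strictly greater than 1? No.
Verdict: Not stationary.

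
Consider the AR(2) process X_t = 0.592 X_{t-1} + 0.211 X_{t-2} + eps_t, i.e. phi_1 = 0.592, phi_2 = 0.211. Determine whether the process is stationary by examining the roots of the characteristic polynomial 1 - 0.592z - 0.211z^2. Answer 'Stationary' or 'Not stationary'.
\text{Stationary}

The AR(p) characteristic polynomial is P(z) = 1 - 0.592z - 0.211z^2.
Stationarity requires all roots to lie outside the unit circle, i.e. |z| > 1 for every root.
Set 1 + (-0.592) z + (-0.211) z^2 = 0, i.e. a z^2 + b z + c = 0 with a = -0.211, b = -0.592, c = 1.
Discriminant D = b^2 - 4ac = (-0.592)^2 - 4*(-0.211)*1 = 0.350464 - (-0.844) = 1.194464.
D >= 0, so the roots are real: z = (-b +/- sqrt(D)) / (2a) = (0.592 +/- 1.092915) / (-0.422).
  z_1 = (0.592 + 1.092915) / (-0.422) = -3.9927,   |z_1| = 3.9927.
  z_2 = (0.592 - 1.092915) / (-0.422) = 1.187,   |z_2| = 1.187.
Moduli of all roots: 3.9927, 1.1870.
All moduli strictly greater than 1? Yes.
Verdict: Stationary.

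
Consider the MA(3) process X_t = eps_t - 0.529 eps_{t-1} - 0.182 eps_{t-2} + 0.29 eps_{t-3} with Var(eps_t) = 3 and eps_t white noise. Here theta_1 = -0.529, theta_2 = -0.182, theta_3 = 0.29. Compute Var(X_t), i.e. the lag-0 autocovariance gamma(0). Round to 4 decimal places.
\gamma(0) = 4.1912

For an MA(q) process X_t = eps_t + sum_i theta_i eps_{t-i} with
Var(eps_t) = sigma^2, the variance is
  gamma(0) = sigma^2 * (1 + sum_i theta_i^2).
  sum_i theta_i^2 = (-0.529)^2 + (-0.182)^2 + (0.29)^2 = 0.279841 + 0.033124 + 0.0841 = 0.397065.
  gamma(0) = 3 * (1 + 0.397065) = 3 * 1.397065 = 4.191195, which rounds to 4.1912.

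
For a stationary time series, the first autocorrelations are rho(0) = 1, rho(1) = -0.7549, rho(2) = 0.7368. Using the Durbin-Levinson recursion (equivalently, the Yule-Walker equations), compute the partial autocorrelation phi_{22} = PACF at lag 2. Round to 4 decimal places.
\phi_{22} = 0.3881

The PACF at lag k is phi_{kk}, the last component of the solution
to the Yule-Walker system G_k phi = r_k where
  (G_k)_{ij} = rho(|i - j|), (r_k)_i = rho(i), i,j = 1..k.
Equivalently, Durbin-Levinson gives phi_{kk} iteratively:
  phi_{11} = rho(1)
  phi_{kk} = [rho(k) - sum_{j=1..k-1} phi_{k-1,j} rho(k-j)]
            / [1 - sum_{j=1..k-1} phi_{k-1,j} rho(j)],
  phi_{k,j} = phi_{k-1,j} - phi_{kk} phi_{k-1,k-j},  j = 1..k-1.
Step k = 1:
  phi_11 = rho(1) = -0.7549.
Step k = 2:
  phi_22 = [rho(2) - phi_11 rho(1)] / [1 - phi_11 rho(1)] = [0.7368 - (-0.7549)(-0.7549)] / [1 - (-0.7549)(-0.7549)]
         = 0.16692599 / 0.43012599 = 0.3881.
Therefore phi_{22} = 0.3881.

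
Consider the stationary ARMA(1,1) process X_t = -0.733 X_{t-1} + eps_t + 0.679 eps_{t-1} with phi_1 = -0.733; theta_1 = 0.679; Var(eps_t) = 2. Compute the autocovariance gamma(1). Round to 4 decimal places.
\gamma(1) = -0.1172

Multiply the model equation by X_{t-k} and take expectations. With theta_0 = psi_0 = 1 and psi_j the MA(infinity) weights, this gives
  gamma(k) - sum_i phi_i gamma(k-i) = c_k,
  c_k = sigma^2 * sum_{j=k..q} theta_j psi_{j-k}   (c_k = 0 for k > q),
using gamma(-m) = gamma(m).
psi-weights needed (psi_j = theta_j + sum_i phi_i psi_{j-i}):
  psi_1 = theta_1 + phi_1 = 0.679 + (-0.733) = -0.054
Right-hand sides:
  c_0 = sigma^2 (1 + theta_1 psi_1) = 2 * (1 + (0.679)(-0.054)) = 2 * 0.963334 = 1.926668
  c_1 = sigma^2 theta_1 = 2 * (0.679) = 1.358
  c_2 = 0
Equations for k = 0 and k = 1 (AR order 1):
  gamma(0) = phi_1 gamma(1) + c_0
  gamma(1) = phi_1 gamma(0) + c_1
Substituting the second into the first: gamma(0) (1 - phi_1^2) = c_0 + phi_1 c_1, so
  gamma(0) = (c_0 + phi_1 c_1) / (1 - phi_1^2) = (1.926668 + (-0.733)(1.358)) / (1 - (-0.733)^2) = 0.931254 / 0.462711 = 2.012604.
  gamma(1) = phi_1 gamma(0) + c_1 = (-0.733)(2.012604) + (1.358) = -0.117239.
Therefore gamma(1) = -0.1172 (to 4 decimal places).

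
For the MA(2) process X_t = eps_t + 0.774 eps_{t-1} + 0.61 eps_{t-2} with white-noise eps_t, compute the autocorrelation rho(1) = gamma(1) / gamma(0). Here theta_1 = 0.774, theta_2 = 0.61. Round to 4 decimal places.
\rho(1) = 0.6322

For an MA(q) process with theta_0 = 1, the autocovariance is
  gamma(k) = sigma^2 * sum_{i=0..q-k} theta_i * theta_{i+k},
and rho(k) = gamma(k) / gamma(0). Sigma^2 cancels.
  numerator   = (1)*(0.774) + (0.774)*(0.61) = 1.24614.
  denominator = (1)^2 + (0.774)^2 + (0.61)^2 = 1.971176.
  rho(1) = 1.24614 / 1.971176 = 0.6322.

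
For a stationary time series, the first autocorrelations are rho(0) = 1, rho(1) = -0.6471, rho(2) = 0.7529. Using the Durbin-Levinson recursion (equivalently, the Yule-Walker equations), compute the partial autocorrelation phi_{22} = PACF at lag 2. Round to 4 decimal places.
\phi_{22} = 0.5749

The PACF at lag k is phi_{kk}, the last component of the solution
to the Yule-Walker system G_k phi = r_k where
  (G_k)_{ij} = rho(|i - j|), (r_k)_i = rho(i), i,j = 1..k.
Equivalently, Durbin-Levinson gives phi_{kk} iteratively:
  phi_{11} = rho(1)
  phi_{kk} = [rho(k) - sum_{j=1..k-1} phi_{k-1,j} rho(k-j)]
            / [1 - sum_{j=1..k-1} phi_{k-1,j} rho(j)],
  phi_{k,j} = phi_{k-1,j} - phi_{kk} phi_{k-1,k-j},  j = 1..k-1.
Step k = 1:
  phi_11 = rho(1) = -0.6471.
Step k = 2:
  phi_22 = [rho(2) - phi_11 rho(1)] / [1 - phi_11 rho(1)] = [0.7529 - (-0.6471)(-0.6471)] / [1 - (-0.6471)(-0.6471)]
         = 0.33416159 / 0.58126159 = 0.5749.
Therefore phi_{22} = 0.5749.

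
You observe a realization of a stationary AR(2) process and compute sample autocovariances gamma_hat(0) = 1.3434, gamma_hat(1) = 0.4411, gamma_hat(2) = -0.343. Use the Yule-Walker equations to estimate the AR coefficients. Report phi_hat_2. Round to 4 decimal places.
\hat\phi_{2} = -0.4070

The Yule-Walker equations for an AR(p) process read, in matrix form,
  Gamma_p phi = r_p,   with   (Gamma_p)_{ij} = gamma(|i - j|),
                       (r_p)_i = gamma(i),   i,j = 1..p.
Substitute the sample gammas (Toeplitz matrix and right-hand side of size 2):
  Gamma_p = [[1.3434, 0.4411], [0.4411, 1.3434]]
  r_p     = [0.4411, -0.343]
Written out:
  1.3434 phi_1 + 0.4411 phi_2 = 0.4411
  0.4411 phi_1 + 1.3434 phi_2 = -0.343
Solve by Cramer's rule:
  det = gamma(0)^2 - gamma(1)^2 = (1.3434)^2 - (0.4411)^2 = 1.80472356 - 0.19456921 = 1.61015435
  phi_hat_1 = [gamma(1) gamma(0) - gamma(1) gamma(2)] / det = [(0.4411)(1.3434) - (0.4411)(-0.343)] / 1.61015435 = 0.74387104 / 1.61015435 = 0.462
  phi_hat_2 = [gamma(0) gamma(2) - gamma(1)^2] / det = [(1.3434)(-0.343) - (0.4411)^2] / 1.61015435 = -0.65535541 / 1.61015435 = -0.407
So phi_hat = [0.4620, -0.4070].
Therefore phi_hat_2 = -0.4070.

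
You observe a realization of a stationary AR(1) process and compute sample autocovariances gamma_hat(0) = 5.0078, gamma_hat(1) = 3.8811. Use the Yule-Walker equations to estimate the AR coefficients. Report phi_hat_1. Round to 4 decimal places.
\hat\phi_{1} = 0.7750

The Yule-Walker equations for an AR(p) process read, in matrix form,
  Gamma_p phi = r_p,   with   (Gamma_p)_{ij} = gamma(|i - j|),
                       (r_p)_i = gamma(i),   i,j = 1..p.
Substitute the sample gammas (Toeplitz matrix and right-hand side of size 1):
  Gamma_p = [[5.0078]]
  r_p     = [3.8811]
With p = 1 this is the single equation gamma(0) phi_1 = gamma(1):
  phi_hat_1 = gamma(1) / gamma(0) = 3.8811 / 5.0078 = 0.7750.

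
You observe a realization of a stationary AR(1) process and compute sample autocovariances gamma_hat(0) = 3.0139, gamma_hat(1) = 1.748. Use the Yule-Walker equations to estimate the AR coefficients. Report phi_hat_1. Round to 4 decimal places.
\hat\phi_{1} = 0.5800

The Yule-Walker equations for an AR(p) process read, in matrix form,
  Gamma_p phi = r_p,   with   (Gamma_p)_{ij} = gamma(|i - j|),
                       (r_p)_i = gamma(i),   i,j = 1..p.
Substitute the sample gammas (Toeplitz matrix and right-hand side of size 1):
  Gamma_p = [[3.0139]]
  r_p     = [1.748]
With p = 1 this is the single equation gamma(0) phi_1 = gamma(1):
  phi_hat_1 = gamma(1) / gamma(0) = 1.748 / 3.0139 = 0.5800.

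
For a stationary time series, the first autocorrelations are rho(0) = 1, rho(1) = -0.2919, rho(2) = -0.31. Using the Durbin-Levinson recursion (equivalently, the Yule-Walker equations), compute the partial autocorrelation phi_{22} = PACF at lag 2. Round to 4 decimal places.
\phi_{22} = -0.4320

The PACF at lag k is phi_{kk}, the last component of the solution
to the Yule-Walker system G_k phi = r_k where
  (G_k)_{ij} = rho(|i - j|), (r_k)_i = rho(i), i,j = 1..k.
Equivalently, Durbin-Levinson gives phi_{kk} iteratively:
  phi_{11} = rho(1)
  phi_{kk} = [rho(k) - sum_{j=1..k-1} phi_{k-1,j} rho(k-j)]
            / [1 - sum_{j=1..k-1} phi_{k-1,j} rho(j)],
  phi_{k,j} = phi_{k-1,j} - phi_{kk} phi_{k-1,k-j},  j = 1..k-1.
Step k = 1:
  phi_11 = rho(1) = -0.2919.
Step k = 2:
  phi_22 = [rho(2) - phi_11 rho(1)] / [1 - phi_11 rho(1)] = [-0.31 - (-0.2919)(-0.2919)] / [1 - (-0.2919)(-0.2919)]
         = -0.39520561 / 0.91479439 = -0.432.
Therefore phi_{22} = -0.4320.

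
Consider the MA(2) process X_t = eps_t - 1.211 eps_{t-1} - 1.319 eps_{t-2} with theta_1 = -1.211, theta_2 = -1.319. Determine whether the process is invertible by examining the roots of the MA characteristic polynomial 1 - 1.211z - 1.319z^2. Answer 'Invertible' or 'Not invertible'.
\text{Not invertible}

The MA(q) characteristic polynomial is P(z) = 1 - 1.211z - 1.319z^2.
Invertibility requires all roots to lie outside the unit circle, i.e. |z| > 1 for every root.
Set 1 + (-1.211) z + (-1.319) z^2 = 0, i.e. a z^2 + b z + c = 0 with a = -1.319, b = -1.211, c = 1.
Discriminant D = b^2 - 4ac = (-1.211)^2 - 4*(-1.319)*1 = 1.466521 - (-5.276) = 6.742521.
D >= 0, so the roots are real: z = (-b +/- sqrt(D)) / (2a) = (1.211 +/- 2.596636) / (-2.638).
  z_1 = (1.211 + 2.596636) / (-2.638) = -1.4434,   |z_1| = 1.4434.
  z_2 = (1.211 - 2.596636) / (-2.638) = 0.5253,   |z_2| = 0.5253.
Moduli of all roots: 1.4434, 0.5253.
All moduli strictly greater than 1? No.
Verdict: Not invertible.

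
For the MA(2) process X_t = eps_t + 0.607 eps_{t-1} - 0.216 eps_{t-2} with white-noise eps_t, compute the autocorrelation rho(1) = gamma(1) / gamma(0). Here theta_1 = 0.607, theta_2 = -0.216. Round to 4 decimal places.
\rho(1) = 0.3363

For an MA(q) process with theta_0 = 1, the autocovariance is
  gamma(k) = sigma^2 * sum_{i=0..q-k} theta_i * theta_{i+k},
and rho(k) = gamma(k) / gamma(0). Sigma^2 cancels.
  numerator   = (1)*(0.607) + (0.607)*(-0.216) = 0.475888.
  denominator = (1)^2 + (0.607)^2 + (-0.216)^2 = 1.415105.
  rho(1) = 0.475888 / 1.415105 = 0.3363.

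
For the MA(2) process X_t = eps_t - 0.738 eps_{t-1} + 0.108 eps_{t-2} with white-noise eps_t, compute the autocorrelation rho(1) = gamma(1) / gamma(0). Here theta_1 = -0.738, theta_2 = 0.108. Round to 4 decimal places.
\rho(1) = -0.5254

For an MA(q) process with theta_0 = 1, the autocovariance is
  gamma(k) = sigma^2 * sum_{i=0..q-k} theta_i * theta_{i+k},
and rho(k) = gamma(k) / gamma(0). Sigma^2 cancels.
  numerator   = (1)*(-0.738) + (-0.738)*(0.108) = -0.817704.
  denominator = (1)^2 + (-0.738)^2 + (0.108)^2 = 1.556308.
  rho(1) = -0.817704 / 1.556308 = -0.5254.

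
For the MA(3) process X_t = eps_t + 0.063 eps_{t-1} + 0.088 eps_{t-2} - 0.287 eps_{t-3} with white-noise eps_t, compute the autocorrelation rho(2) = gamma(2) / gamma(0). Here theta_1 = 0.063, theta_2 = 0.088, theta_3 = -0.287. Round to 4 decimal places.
\rho(2) = 0.0639

For an MA(q) process with theta_0 = 1, the autocovariance is
  gamma(k) = sigma^2 * sum_{i=0..q-k} theta_i * theta_{i+k},
and rho(k) = gamma(k) / gamma(0). Sigma^2 cancels.
  numerator   = (1)*(0.088) + (0.063)*(-0.287) = 0.069919.
  denominator = (1)^2 + (0.063)^2 + (0.088)^2 + (-0.287)^2 = 1.094082.
  rho(2) = 0.069919 / 1.094082 = 0.0639.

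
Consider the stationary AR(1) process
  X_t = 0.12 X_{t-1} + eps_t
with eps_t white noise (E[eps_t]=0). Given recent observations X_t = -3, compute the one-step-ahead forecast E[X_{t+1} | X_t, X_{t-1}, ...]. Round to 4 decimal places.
E[X_{t+1} \mid \mathcal F_t] = -0.3600

For an AR(p) model X_t = c + sum_i phi_i X_{t-i} + eps_t, the
one-step-ahead conditional mean is
  E[X_{t+1} | X_t, ...] = c + sum_i phi_i X_{t+1-i}.
Substitute known values:
  E[X_{t+1} | ...] = (0.12) * (-3)
                   = -0.3600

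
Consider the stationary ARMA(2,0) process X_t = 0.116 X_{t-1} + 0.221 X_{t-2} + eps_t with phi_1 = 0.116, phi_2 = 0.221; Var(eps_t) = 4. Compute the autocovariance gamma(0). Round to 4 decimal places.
\gamma(0) = 4.3008

Multiply the model equation by X_{t-k} and take expectations. With theta_0 = psi_0 = 1 and psi_j the MA(infinity) weights, this gives
  gamma(k) - sum_i phi_i gamma(k-i) = c_k,
  c_k = sigma^2 * sum_{j=k..q} theta_j psi_{j-k}   (c_k = 0 for k > q),
using gamma(-m) = gamma(m).
Pure AR (q = 0): c_0 = sigma^2 = 4, c_k = 0 for k >= 1.
Equations for k = 0, 1, 2 (AR order 2, c_2 = 0):
  (E0) gamma(0) = phi_1 gamma(1) + phi_2 gamma(2) + c_0
  (E1) gamma(1) = phi_1 gamma(0) + phi_2 gamma(1) + c_1
  (E2) gamma(2) = phi_1 gamma(1) + phi_2 gamma(0)
From (E1): gamma(1) = A gamma(0) + B with
  A = phi_1 / (1 - phi_2) = 0.116 / 0.779 = 0.148909,   B = c_1 / (1 - phi_2) = 0 / 0.779 = 0.
Insert (E2) into (E0): gamma(0) (1 - phi_2^2) = phi_1 (1 + phi_2) gamma(1) + c_0.
  phi_1 (1 + phi_2) = (0.116)(1.221) = 0.141636,   1 - phi_2^2 = 0.951159.
Replace gamma(1) by A gamma(0) + B and collect gamma(0):
  gamma(0) [0.951159 - (0.141636)(0.148909)] = c_0 = 4
  gamma(0) * 0.930068 = 4
  gamma(0) = 4 / 0.930068 = 4.30076.
Therefore gamma(0) = 4.3008 (to 4 decimal places).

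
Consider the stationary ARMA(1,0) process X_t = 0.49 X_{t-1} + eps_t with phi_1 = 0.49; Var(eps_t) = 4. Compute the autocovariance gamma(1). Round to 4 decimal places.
\gamma(1) = 2.5793

Multiply the model equation by X_{t-k} and take expectations. With theta_0 = psi_0 = 1 and psi_j the MA(infinity) weights, this gives
  gamma(k) - sum_i phi_i gamma(k-i) = c_k,
  c_k = sigma^2 * sum_{j=k..q} theta_j psi_{j-k}   (c_k = 0 for k > q),
using gamma(-m) = gamma(m).
Pure AR (q = 0): c_0 = sigma^2 = 4, c_k = 0 for k >= 1.
Equations for k = 0 and k = 1 (AR order 1):
  gamma(0) = phi_1 gamma(1) + c_0
  gamma(1) = phi_1 gamma(0) + c_1
Substituting the second into the first: gamma(0) (1 - phi_1^2) = c_0 + phi_1 c_1, so
  gamma(0) = c_0 / (1 - phi_1^2) = 4 / (1 - (0.49)^2) = 4 / 0.7599 = 5.263851.
  gamma(1) = phi_1 gamma(0) = (0.49)(5.263851) = 2.579287.
Therefore gamma(1) = 2.5793 (to 4 decimal places).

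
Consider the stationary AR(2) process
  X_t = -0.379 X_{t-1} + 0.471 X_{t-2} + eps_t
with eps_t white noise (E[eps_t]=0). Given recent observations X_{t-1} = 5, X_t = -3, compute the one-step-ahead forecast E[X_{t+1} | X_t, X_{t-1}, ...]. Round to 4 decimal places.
E[X_{t+1} \mid \mathcal F_t] = 3.4920

For an AR(p) model X_t = c + sum_i phi_i X_{t-i} + eps_t, the
one-step-ahead conditional mean is
  E[X_{t+1} | X_t, ...] = c + sum_i phi_i X_{t+1-i}.
Substitute known values:
  E[X_{t+1} | ...] = (-0.379) * (-3) + (0.471) * (5)
                   = 3.4920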